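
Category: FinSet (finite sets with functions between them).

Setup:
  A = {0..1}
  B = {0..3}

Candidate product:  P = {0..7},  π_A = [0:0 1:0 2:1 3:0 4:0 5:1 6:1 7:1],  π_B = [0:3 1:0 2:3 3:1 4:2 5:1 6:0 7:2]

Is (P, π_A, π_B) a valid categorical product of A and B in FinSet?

Answer: VALID PRODUCT

Trace:
|A|·|B| = 2·4 = 8;  |P| = 8
Check the pairing map k ↦ (π_A(k), π_B(k)):
  0 : (0,3)
  1 : (0,0)
  2 : (1,3)
  3 : (0,1)
  4 : (0,2)
  5 : (1,1)
  6 : (1,0)
  7 : (1,2)
distinct pairs in image: 8 / 8 needed
  → bijection onto A×B; projections well-typed.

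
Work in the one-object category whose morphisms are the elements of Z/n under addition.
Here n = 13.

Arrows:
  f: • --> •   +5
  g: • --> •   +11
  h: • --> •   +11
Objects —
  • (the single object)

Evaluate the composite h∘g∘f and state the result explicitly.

  0 +5≡5 +11≡3 +11≡1  (mod 13)
composite: +1

Answer: +1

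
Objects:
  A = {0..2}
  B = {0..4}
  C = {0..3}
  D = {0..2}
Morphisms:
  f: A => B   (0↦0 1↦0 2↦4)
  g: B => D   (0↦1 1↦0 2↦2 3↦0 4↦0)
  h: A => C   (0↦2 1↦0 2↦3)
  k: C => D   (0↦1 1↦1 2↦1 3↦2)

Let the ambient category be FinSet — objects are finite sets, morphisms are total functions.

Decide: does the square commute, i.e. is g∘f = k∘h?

Answer: DOES NOT COMMUTE

Trace:
1) trace f;g:
  0 f=>0 g=>1
  1 f=>0 g=>1
  2 f=>4 g=>0
  result₁ = (0↦1 1↦1 2↦0)
2) trace h;k:
  0 h=>2 k=>1
  1 h=>0 k=>1
  2 h=>3 k=>2
  result₂ = (0↦1 1↦1 2↦2)
Equal? differ; not commutative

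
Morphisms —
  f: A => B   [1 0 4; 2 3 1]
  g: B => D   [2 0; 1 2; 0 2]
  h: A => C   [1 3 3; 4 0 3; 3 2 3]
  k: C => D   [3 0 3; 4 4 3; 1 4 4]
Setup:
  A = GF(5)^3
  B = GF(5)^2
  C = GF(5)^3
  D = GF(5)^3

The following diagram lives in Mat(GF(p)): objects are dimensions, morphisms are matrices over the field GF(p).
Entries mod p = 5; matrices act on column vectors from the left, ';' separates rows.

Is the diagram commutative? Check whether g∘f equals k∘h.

Along f;g (path 1):
  e0=⟨1,0,0⟩ f=>⟨1,2⟩ g=>⟨2,0,4⟩
  e1=⟨0,1,0⟩ f=>⟨0,3⟩ g=>⟨0,1,1⟩
  e2=⟨0,0,1⟩ f=>⟨4,1⟩ g=>⟨3,1,2⟩
  ⟦path⟧₁ = [2 0 3; 0 1 1; 4 1 2]
Along h;k (path 2):
  e0=⟨1,0,0⟩ h=>⟨1,4,3⟩ k=>⟨2,4,4⟩
  e1=⟨0,1,0⟩ h=>⟨3,0,2⟩ k=>⟨0,3,1⟩
  e2=⟨0,0,1⟩ h=>⟨3,3,3⟩ k=>⟨3,3,2⟩
  ⟦path⟧₂ = [2 0 3; 4 3 3; 4 1 2]
Equal? differ; not commutative

Answer: DOES NOT COMMUTE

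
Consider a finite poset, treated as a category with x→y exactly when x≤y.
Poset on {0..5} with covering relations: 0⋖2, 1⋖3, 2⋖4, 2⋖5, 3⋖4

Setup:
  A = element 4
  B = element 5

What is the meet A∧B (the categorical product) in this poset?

Answer: A∧B = 2

Work:
{x : x⊑A ∧ x⊑B} = {0,2}  (A=4, B=5)
  0 ⊑ 2
  2 ⊑ 2
glb = 2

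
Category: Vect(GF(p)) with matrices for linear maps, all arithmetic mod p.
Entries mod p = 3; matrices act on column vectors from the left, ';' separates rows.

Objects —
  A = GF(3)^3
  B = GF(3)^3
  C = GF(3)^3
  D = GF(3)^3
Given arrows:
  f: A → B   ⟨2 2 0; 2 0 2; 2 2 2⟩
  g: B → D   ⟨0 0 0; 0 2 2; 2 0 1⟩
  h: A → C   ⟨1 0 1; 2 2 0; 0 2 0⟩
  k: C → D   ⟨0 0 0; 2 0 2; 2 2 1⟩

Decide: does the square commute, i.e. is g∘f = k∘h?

Along f;g (path 1):
  e0=(1,0,0) f→(2,2,2) g→(0,2,0)
  e1=(0,1,0) f→(2,0,2) g→(0,1,0)
  e2=(0,0,1) f→(0,2,2) g→(0,2,2)
  result₁ = ⟨0 0 0; 2 1 2; 0 0 2⟩
Along h;k (path 2):
  e0=(1,0,0) h→(1,2,0) k→(0,2,0)
  e1=(0,1,0) h→(0,2,2) k→(0,1,0)
  e2=(0,0,1) h→(1,0,0) k→(0,2,2)
  result₂ = ⟨0 0 0; 2 1 2; 0 0 2⟩
Equal? YES — commutes

Answer: COMMUTES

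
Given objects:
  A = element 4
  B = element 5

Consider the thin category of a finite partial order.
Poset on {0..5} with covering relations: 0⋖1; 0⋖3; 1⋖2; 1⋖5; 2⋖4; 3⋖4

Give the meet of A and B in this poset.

Lower bounds of A=4 and B=5: {0,1}
  0 ⊑ 1
  1 ⊑ 1
glb = 1

Answer: A∧B = 1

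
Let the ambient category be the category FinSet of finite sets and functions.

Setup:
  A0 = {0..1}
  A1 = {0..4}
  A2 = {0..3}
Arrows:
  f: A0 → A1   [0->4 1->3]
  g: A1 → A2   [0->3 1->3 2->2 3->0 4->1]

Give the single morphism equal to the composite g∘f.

  0 f→4 g→1
  1 f→3 g→0
⟦path⟧: [0->1 1->0]

Answer: [0->1 1->0]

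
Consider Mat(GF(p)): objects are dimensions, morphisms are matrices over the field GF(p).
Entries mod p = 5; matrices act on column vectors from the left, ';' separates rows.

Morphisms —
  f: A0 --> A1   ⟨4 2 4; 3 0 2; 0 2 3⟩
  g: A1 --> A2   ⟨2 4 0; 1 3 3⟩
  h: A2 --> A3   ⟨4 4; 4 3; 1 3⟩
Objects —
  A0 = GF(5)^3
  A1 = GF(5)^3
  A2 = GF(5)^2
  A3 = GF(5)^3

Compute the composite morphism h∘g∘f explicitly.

  e0=(1,0,0) f-->(4,3,0) g-->(0,3) h-->(2,4,4)
  e1=(0,1,0) f-->(2,0,2) g-->(4,3) h-->(3,0,3)
  e2=(0,0,1) f-->(4,2,3) g-->(1,4) h-->(0,1,3)
composite: ⟨2 3 0; 4 0 1; 4 3 3⟩

Answer: ⟨2 3 0; 4 0 1; 4 3 3⟩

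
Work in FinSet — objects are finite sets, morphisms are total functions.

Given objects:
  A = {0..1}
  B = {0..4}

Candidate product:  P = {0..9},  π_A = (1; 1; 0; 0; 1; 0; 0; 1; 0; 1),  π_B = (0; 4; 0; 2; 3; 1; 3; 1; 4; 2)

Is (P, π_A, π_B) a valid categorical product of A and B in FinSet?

|A|·|B| = 2·5 = 10;  |P| = 10
Check the pairing map k ↦ (π_A(k), π_B(k)):
  0 -> (1,0)
  1 -> (1,4)
  2 -> (0,0)
  3 -> (0,2)
  4 -> (1,3)
  5 -> (0,1)
  6 -> (0,3)
  7 -> (1,1)
  8 -> (0,4)
  9 -> (1,2)
distinct pairs in image: 10 / 10 needed
  → bijection onto A×B; projections well-typed.

Answer: VALID PRODUCT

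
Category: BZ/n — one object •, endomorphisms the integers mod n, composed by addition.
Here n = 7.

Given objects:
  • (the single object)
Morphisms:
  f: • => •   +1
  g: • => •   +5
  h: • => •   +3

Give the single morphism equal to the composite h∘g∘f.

  0 +1≡1 +5≡6 +3≡2  (mod 7)
⟦path⟧: +2

Answer: +2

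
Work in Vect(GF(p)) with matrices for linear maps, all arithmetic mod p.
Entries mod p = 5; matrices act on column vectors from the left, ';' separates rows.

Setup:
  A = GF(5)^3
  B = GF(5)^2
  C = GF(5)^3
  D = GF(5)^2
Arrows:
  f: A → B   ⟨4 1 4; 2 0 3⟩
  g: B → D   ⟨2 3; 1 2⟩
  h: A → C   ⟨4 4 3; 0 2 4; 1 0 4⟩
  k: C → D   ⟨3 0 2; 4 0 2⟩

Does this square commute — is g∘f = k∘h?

Answer: COMMUTES

Trace:
Along f;g (path 1):
  e0=(1,0,0) f→(4,2) g→(4,3)
  e1=(0,1,0) f→(1,0) g→(2,1)
  e2=(0,0,1) f→(4,3) g→(2,0)
  ⟦path⟧₁ = ⟨4 2 2; 3 1 0⟩
Along h;k (path 2):
  e0=(1,0,0) h→(4,0,1) k→(4,3)
  e1=(0,1,0) h→(4,2,0) k→(2,1)
  e2=(0,0,1) h→(3,4,4) k→(2,0)
  ⟦path⟧₂ = ⟨4 2 2; 3 1 0⟩
Equal? equal; square commutes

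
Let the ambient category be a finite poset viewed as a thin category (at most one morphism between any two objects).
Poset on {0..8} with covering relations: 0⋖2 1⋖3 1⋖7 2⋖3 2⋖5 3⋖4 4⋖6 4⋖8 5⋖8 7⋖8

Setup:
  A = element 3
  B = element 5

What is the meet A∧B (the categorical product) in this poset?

Answer: A∧B = 2

Work:
Lower bounds of A=3 and B=5: {0,2}
  0 ⊑ 2
  2 ⊑ 2
glb = 2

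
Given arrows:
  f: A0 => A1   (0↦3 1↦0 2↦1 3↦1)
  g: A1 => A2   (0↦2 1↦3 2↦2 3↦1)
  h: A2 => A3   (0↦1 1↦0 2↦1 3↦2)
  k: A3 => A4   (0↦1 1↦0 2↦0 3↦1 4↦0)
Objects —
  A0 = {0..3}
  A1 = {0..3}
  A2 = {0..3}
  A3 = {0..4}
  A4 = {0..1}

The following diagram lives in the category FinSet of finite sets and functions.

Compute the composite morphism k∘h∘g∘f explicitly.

  0 f=>3 g=>1 h=>0 k=>1
  1 f=>0 g=>2 h=>1 k=>0
  2 f=>1 g=>3 h=>2 k=>0
  3 f=>1 g=>3 h=>2 k=>0
composite: (0↦1 1↦0 2↦0 3↦0)

Answer: (0↦1 1↦0 2↦0 3↦0)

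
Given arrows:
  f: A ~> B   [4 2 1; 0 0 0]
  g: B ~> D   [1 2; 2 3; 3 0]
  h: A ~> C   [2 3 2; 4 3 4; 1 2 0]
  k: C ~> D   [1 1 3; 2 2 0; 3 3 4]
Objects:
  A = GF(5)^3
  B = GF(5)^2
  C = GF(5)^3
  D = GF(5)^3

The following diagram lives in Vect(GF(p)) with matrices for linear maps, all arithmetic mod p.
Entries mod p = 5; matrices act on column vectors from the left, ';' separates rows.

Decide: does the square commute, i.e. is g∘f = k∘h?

Along f;g (path 1):
  e0=⟨1,0,0⟩ f~>⟨4,0⟩ g~>⟨4,3,2⟩
  e1=⟨0,1,0⟩ f~>⟨2,0⟩ g~>⟨2,4,1⟩
  e2=⟨0,0,1⟩ f~>⟨1,0⟩ g~>⟨1,2,3⟩
  ⟦path⟧₁ = [4 2 1; 3 4 2; 2 1 3]
Along h;k (path 2):
  e0=⟨1,0,0⟩ h~>⟨2,4,1⟩ k~>⟨4,2,2⟩
  e1=⟨0,1,0⟩ h~>⟨3,3,2⟩ k~>⟨2,2,1⟩
  e2=⟨0,0,1⟩ h~>⟨2,4,0⟩ k~>⟨1,2,3⟩
  ⟦path⟧₂ = [4 2 1; 2 2 2; 2 1 3]
Equal? distinct morphisms ✗

Answer: DOES NOT COMMUTE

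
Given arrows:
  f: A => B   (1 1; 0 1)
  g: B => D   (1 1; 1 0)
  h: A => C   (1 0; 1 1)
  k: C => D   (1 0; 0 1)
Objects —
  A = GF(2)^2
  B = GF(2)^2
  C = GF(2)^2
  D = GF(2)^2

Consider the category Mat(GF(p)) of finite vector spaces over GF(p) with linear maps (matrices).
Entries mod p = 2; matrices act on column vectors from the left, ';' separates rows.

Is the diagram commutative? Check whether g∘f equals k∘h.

1) trace f;g:
  e0=[1,0] f=>[1,0] g=>[1,1]
  e1=[0,1] f=>[1,1] g=>[0,1]
  result₁ = (1 0; 1 1)
2) trace h;k:
  e0=[1,0] h=>[1,1] k=>[1,1]
  e1=[0,1] h=>[0,1] k=>[0,1]
  result₂ = (1 0; 1 1)
Equal? YES — commutes

Answer: COMMUTES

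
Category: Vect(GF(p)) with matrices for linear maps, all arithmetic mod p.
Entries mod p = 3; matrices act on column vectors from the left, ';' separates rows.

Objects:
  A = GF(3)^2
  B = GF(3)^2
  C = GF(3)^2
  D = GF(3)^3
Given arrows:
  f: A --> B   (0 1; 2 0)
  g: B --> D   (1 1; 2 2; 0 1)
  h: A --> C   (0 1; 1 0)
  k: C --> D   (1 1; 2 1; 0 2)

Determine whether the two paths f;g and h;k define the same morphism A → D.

Path 1 = f;g:
  e0=⟨1,0⟩ f-->⟨0,2⟩ g-->⟨2,1,2⟩
  e1=⟨0,1⟩ f-->⟨1,0⟩ g-->⟨1,2,0⟩
  result₁ = (2 1; 1 2; 2 0)
Path 2 = h;k:
  e0=⟨1,0⟩ h-->⟨0,1⟩ k-->⟨1,1,2⟩
  e1=⟨0,1⟩ h-->⟨1,0⟩ k-->⟨1,2,0⟩
  result₂ = (1 1; 1 2; 2 0)
Equal? NO — does not commute

Answer: DOES NOT COMMUTE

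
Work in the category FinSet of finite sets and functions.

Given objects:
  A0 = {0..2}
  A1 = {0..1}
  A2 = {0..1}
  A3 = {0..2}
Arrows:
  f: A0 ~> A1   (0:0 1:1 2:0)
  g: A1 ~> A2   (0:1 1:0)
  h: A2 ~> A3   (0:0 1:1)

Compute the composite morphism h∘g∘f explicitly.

Answer: (0:1 1:0 2:1)

Trace:
  0 f~>0 g~>1 h~>1
  1 f~>1 g~>0 h~>0
  2 f~>0 g~>1 h~>1
result: (0:1 1:0 2:1)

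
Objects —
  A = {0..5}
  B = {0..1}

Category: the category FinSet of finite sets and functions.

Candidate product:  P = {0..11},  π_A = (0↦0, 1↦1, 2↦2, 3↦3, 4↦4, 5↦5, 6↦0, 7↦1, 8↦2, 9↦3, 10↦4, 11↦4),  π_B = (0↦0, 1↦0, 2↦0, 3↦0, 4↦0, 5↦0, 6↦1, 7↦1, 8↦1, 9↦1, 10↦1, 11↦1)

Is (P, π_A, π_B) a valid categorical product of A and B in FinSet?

|A|·|B| = 6·2 = 12;  |P| = 12
Check the pairing map k ↦ (π_A(k), π_B(k)):
  0 ↦ (0,0)
  1 ↦ (1,0)
  2 ↦ (2,0)
  3 ↦ (3,0)
  4 ↦ (4,0)
  5 ↦ (5,0)
  6 ↦ (0,1)
  7 ↦ (1,1)
  8 ↦ (2,1)
  9 ↦ (3,1)
  10 ↦ (4,1)
  11 ↦ (4,1)  ✗ repeats pair of k=10
distinct pairs in image: 11 / 12 needed
  → (4,1) hit at k=10 and k=11

Answer: NOT A VALID PRODUCT — duplicate pair at indices 10,11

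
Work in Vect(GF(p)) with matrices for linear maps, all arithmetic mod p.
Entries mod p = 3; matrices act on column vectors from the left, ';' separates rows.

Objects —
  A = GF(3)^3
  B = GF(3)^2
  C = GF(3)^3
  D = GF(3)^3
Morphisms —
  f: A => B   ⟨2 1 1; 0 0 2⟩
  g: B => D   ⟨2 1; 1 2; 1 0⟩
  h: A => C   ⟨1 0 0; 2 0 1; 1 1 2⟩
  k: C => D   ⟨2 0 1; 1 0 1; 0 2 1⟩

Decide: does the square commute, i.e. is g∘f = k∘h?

1) trace f;g:
  e0=(1,0,0) f=>(2,0) g=>(1,2,2)
  e1=(0,1,0) f=>(1,0) g=>(2,1,1)
  e2=(0,0,1) f=>(1,2) g=>(1,2,1)
  composite₁ = ⟨1 2 1; 2 1 2; 2 1 1⟩
2) trace h;k:
  e0=(1,0,0) h=>(1,2,1) k=>(0,2,2)
  e1=(0,1,0) h=>(0,0,1) k=>(1,1,1)
  e2=(0,0,1) h=>(0,1,2) k=>(2,2,1)
  composite₂ = ⟨0 1 2; 2 1 2; 2 1 1⟩
Equal? distinct morphisms ✗

Answer: DOES NOT COMMUTE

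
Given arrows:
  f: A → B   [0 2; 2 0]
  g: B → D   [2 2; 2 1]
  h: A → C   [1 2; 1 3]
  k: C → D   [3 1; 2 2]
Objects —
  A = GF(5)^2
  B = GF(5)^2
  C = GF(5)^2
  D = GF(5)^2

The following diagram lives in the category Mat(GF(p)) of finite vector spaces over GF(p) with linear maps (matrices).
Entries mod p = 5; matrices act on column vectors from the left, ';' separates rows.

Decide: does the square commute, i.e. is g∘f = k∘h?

Path 1 = f;g:
  e0=⟨1,0⟩ f→⟨0,2⟩ g→⟨4,2⟩
  e1=⟨0,1⟩ f→⟨2,0⟩ g→⟨4,4⟩
  result₁ = [4 4; 2 4]
Path 2 = h;k:
  e0=⟨1,0⟩ h→⟨1,1⟩ k→⟨4,4⟩
  e1=⟨0,1⟩ h→⟨2,3⟩ k→⟨4,0⟩
  result₂ = [4 4; 4 0]
Equal? NO — does not commute

Answer: DOES NOT COMMUTE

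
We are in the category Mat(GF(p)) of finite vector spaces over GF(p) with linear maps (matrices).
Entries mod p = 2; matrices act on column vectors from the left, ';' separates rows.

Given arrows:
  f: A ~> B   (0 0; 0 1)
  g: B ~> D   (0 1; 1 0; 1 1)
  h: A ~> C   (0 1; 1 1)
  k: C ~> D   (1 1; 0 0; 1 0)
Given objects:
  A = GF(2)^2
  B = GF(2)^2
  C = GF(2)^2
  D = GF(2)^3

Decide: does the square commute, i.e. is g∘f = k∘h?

Along f;g (path 1):
  e0=(1,0) f~>(0,0) g~>(0,0,0)
  e1=(0,1) f~>(0,1) g~>(1,0,1)
  ⟦path⟧₁ = (0 1; 0 0; 0 1)
Along h;k (path 2):
  e0=(1,0) h~>(0,1) k~>(1,0,0)
  e1=(0,1) h~>(1,1) k~>(0,0,1)
  ⟦path⟧₂ = (1 0; 0 0; 0 1)
Equal? differ; not commutative

Answer: DOES NOT COMMUTE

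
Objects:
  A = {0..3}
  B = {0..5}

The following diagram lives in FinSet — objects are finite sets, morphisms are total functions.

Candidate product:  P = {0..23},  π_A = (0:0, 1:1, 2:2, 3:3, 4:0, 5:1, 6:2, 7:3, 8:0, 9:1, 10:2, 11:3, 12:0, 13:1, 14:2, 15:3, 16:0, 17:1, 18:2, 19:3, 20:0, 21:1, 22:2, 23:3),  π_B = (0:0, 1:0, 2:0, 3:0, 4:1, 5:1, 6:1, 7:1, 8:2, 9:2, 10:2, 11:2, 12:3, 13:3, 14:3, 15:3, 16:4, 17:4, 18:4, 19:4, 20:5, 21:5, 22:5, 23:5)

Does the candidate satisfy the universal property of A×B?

Answer: VALID PRODUCT

Derivation:
|A|·|B| = 4·6 = 24;  |P| = 24
Check the pairing map k ↦ (π_A(k), π_B(k)):
  0 : (0,0)
  1 : (1,0)
  2 : (2,0)
  3 : (3,0)
  4 : (0,1)
  5 : (1,1)
  6 : (2,1)
  7 : (3,1)
  8 : (0,2)
  9 : (1,2)
  10 : (2,2)
  11 : (3,2)
  12 : (0,3)
  13 : (1,3)
  14 : (2,3)
  15 : (3,3)
  16 : (0,4)
  17 : (1,4)
  18 : (2,4)
  19 : (3,4)
  20 : (0,5)
  21 : (1,5)
  22 : (2,5)
  23 : (3,5)
distinct pairs in image: 24 / 24 needed
  → bijection onto A×B; projections well-typed.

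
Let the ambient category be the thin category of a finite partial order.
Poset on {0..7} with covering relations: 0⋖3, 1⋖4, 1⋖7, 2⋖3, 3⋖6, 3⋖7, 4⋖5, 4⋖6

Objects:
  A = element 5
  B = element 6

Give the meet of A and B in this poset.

Answer: A∧B = 4

Trace:
Common predecessors of 5,6: {1,4}
  1 ≤ 4
  4 ≤ 4
glb = 4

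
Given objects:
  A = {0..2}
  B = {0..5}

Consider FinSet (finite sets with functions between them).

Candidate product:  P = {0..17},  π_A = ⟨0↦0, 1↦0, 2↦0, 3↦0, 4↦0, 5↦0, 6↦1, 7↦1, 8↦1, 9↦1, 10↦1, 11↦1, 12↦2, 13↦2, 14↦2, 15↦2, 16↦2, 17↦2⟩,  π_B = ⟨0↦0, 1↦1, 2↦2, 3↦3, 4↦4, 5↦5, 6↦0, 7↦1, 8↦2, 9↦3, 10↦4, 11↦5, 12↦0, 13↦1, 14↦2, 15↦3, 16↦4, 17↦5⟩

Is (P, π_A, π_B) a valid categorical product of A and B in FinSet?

|A|·|B| = 3·6 = 18;  |P| = 18
Check the pairing map k ↦ (π_A(k), π_B(k)):
  0 ↦ (0,0)
  1 ↦ (0,1)
  2 ↦ (0,2)
  3 ↦ (0,3)
  4 ↦ (0,4)
  5 ↦ (0,5)
  6 ↦ (1,0)
  7 ↦ (1,1)
  8 ↦ (1,2)
  9 ↦ (1,3)
  10 ↦ (1,4)
  11 ↦ (1,5)
  12 ↦ (2,0)
  13 ↦ (2,1)
  14 ↦ (2,2)
  15 ↦ (2,3)
  16 ↦ (2,4)
  17 ↦ (2,5)
distinct pairs in image: 18 / 18 needed
  → bijection onto A×B; projections well-typed.

Answer: VALID PRODUCT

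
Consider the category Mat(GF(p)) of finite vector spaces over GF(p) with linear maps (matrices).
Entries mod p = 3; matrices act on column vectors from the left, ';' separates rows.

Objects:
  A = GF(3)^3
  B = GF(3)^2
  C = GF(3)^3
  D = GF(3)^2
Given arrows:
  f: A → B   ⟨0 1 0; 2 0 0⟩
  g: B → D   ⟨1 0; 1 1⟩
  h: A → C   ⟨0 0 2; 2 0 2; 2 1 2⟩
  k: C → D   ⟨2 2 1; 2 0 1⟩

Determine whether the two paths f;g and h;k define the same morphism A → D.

Along f;g (path 1):
  e0=[1,0,0] f→[0,2] g→[0,2]
  e1=[0,1,0] f→[1,0] g→[1,1]
  e2=[0,0,1] f→[0,0] g→[0,0]
  composite₁ = ⟨0 1 0; 2 1 0⟩
Along h;k (path 2):
  e0=[1,0,0] h→[0,2,2] k→[0,2]
  e1=[0,1,0] h→[0,0,1] k→[1,1]
  e2=[0,0,1] h→[2,2,2] k→[1,0]
  composite₂ = ⟨0 1 1; 2 1 0⟩
Equal? differ; not commutative

Answer: DOES NOT COMMUTE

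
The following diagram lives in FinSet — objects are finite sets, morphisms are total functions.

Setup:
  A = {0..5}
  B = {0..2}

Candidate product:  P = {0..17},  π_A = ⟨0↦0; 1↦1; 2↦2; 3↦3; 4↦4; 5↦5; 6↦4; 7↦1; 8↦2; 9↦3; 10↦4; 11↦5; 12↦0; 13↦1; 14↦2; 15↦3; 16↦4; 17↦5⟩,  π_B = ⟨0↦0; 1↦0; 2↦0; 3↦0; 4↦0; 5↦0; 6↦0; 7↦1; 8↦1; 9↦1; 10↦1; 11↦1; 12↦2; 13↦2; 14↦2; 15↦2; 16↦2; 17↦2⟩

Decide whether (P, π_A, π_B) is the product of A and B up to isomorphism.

|A|·|B| = 6·3 = 18;  |P| = 18
Check the pairing map k ↦ (π_A(k), π_B(k)):
  0 ↦ (0,0)
  1 ↦ (1,0)
  2 ↦ (2,0)
  3 ↦ (3,0)
  4 ↦ (4,0)
  5 ↦ (5,0)
  6 ↦ (4,0)  ✗ repeats pair of k=4
  7 ↦ (1,1)
  8 ↦ (2,1)
  9 ↦ (3,1)
  10 ↦ (4,1)
  11 ↦ (5,1)
  12 ↦ (0,2)
  13 ↦ (1,2)
  14 ↦ (2,2)
  15 ↦ (3,2)
  16 ↦ (4,2)
  17 ↦ (5,2)
distinct pairs in image: 17 / 18 needed
  → (4,0) hit at k=4 and k=6

Answer: NOT A VALID PRODUCT — duplicate pair at indices 4,6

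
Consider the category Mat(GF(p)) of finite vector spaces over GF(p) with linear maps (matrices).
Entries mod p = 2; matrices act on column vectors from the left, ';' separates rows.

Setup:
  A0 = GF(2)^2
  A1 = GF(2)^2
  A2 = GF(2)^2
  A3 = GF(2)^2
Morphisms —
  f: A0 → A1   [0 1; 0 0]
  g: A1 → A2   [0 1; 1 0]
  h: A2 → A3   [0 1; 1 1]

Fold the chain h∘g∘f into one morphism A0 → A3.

  e0=[1,0] f→[0,0] g→[0,0] h→[0,0]
  e1=[0,1] f→[1,0] g→[0,1] h→[1,1]
⟦path⟧: [0 1; 0 1]

Answer: [0 1; 0 1]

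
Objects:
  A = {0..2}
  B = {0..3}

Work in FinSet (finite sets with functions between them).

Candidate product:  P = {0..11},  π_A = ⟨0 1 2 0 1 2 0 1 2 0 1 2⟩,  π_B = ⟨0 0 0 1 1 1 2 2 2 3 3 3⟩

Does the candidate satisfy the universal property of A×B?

Answer: VALID PRODUCT

Trace:
|A|·|B| = 3·4 = 12;  |P| = 12
Check the pairing map k ↦ (π_A(k), π_B(k)):
  0 -> (0,0)
  1 -> (1,0)
  2 -> (2,0)
  3 -> (0,1)
  4 -> (1,1)
  5 -> (2,1)
  6 -> (0,2)
  7 -> (1,2)
  8 -> (2,2)
  9 -> (0,3)
  10 -> (1,3)
  11 -> (2,3)
distinct pairs in image: 12 / 12 needed
  → bijection onto A×B; projections well-typed.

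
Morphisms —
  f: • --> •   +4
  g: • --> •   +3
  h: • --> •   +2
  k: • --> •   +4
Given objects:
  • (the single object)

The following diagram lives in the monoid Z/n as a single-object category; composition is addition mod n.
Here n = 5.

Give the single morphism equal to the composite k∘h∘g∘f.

Answer: +3

Trace:
  0 +4≡4 +3≡2 +2≡4 +4≡3  (mod 5)
composite: +3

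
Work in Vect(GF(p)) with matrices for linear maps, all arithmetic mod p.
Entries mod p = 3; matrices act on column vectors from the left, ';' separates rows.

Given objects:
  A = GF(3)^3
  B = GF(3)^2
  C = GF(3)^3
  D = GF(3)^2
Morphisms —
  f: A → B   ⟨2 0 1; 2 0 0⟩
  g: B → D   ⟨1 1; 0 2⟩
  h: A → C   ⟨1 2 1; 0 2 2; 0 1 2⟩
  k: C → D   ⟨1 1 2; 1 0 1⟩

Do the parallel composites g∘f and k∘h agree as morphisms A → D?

Answer: COMMUTES

Work:
Along f;g (path 1):
  e0=⟨1,0,0⟩ f→⟨2,2⟩ g→⟨1,1⟩
  e1=⟨0,1,0⟩ f→⟨0,0⟩ g→⟨0,0⟩
  e2=⟨0,0,1⟩ f→⟨1,0⟩ g→⟨1,0⟩
  composite₁ = ⟨1 0 1; 1 0 0⟩
Along h;k (path 2):
  e0=⟨1,0,0⟩ h→⟨1,0,0⟩ k→⟨1,1⟩
  e1=⟨0,1,0⟩ h→⟨2,2,1⟩ k→⟨0,0⟩
  e2=⟨0,0,1⟩ h→⟨1,2,2⟩ k→⟨1,0⟩
  composite₂ = ⟨1 0 1; 1 0 0⟩
Equal? same morphism ✓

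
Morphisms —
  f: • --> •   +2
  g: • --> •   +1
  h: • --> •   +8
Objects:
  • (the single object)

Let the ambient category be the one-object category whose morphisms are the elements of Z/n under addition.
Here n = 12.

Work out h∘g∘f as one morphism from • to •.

Answer: +11

Work:
  0 +2≡2 +1≡3 +8≡11  (mod 12)
composite: +11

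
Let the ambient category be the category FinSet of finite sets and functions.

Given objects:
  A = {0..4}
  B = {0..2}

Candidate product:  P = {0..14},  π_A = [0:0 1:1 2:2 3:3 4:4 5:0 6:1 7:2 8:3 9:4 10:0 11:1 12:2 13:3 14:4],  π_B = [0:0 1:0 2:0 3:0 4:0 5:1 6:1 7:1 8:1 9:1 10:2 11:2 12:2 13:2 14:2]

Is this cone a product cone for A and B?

|A|·|B| = 5·3 = 15;  |P| = 15
Check the pairing map k ↦ (π_A(k), π_B(k)):
  0 : (0,0)
  1 : (1,0)
  2 : (2,0)
  3 : (3,0)
  4 : (4,0)
  5 : (0,1)
  6 : (1,1)
  7 : (2,1)
  8 : (3,1)
  9 : (4,1)
  10 : (0,2)
  11 : (1,2)
  12 : (2,2)
  13 : (3,2)
  14 : (4,2)
distinct pairs in image: 15 / 15 needed
  → bijection onto A×B; projections well-typed.

Answer: VALID PRODUCT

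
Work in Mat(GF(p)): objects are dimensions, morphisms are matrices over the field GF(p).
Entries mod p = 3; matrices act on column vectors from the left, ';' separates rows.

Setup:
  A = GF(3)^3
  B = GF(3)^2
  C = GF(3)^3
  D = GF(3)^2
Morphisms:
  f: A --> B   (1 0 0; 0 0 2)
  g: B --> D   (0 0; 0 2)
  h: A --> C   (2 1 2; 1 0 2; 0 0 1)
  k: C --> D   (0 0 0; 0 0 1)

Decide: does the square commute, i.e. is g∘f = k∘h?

Along f;g (path 1):
  e0=[1,0,0] f-->[1,0] g-->[0,0]
  e1=[0,1,0] f-->[0,0] g-->[0,0]
  e2=[0,0,1] f-->[0,2] g-->[0,1]
  ⟦path⟧₁ = (0 0 0; 0 0 1)
Along h;k (path 2):
  e0=[1,0,0] h-->[2,1,0] k-->[0,0]
  e1=[0,1,0] h-->[1,0,0] k-->[0,0]
  e2=[0,0,1] h-->[2,2,1] k-->[0,1]
  ⟦path⟧₂ = (0 0 0; 0 0 1)
Equal? same morphism ✓

Answer: COMMUTES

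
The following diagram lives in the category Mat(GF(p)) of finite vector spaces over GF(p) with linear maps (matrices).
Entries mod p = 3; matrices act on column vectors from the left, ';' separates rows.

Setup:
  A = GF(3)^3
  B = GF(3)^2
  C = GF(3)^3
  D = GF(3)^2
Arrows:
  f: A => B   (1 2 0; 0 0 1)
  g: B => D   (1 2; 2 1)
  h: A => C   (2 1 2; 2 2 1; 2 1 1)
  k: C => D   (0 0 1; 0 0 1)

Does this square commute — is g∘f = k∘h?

Along f;g (path 1):
  e0=(1,0,0) f=>(1,0) g=>(1,2)
  e1=(0,1,0) f=>(2,0) g=>(2,1)
  e2=(0,0,1) f=>(0,1) g=>(2,1)
  ⟦path⟧₁ = (1 2 2; 2 1 1)
Along h;k (path 2):
  e0=(1,0,0) h=>(2,2,2) k=>(2,2)
  e1=(0,1,0) h=>(1,2,1) k=>(1,1)
  e2=(0,0,1) h=>(2,1,1) k=>(1,1)
  ⟦path⟧₂ = (2 1 1; 2 1 1)
Equal? NO — does not commute

Answer: DOES NOT COMMUTE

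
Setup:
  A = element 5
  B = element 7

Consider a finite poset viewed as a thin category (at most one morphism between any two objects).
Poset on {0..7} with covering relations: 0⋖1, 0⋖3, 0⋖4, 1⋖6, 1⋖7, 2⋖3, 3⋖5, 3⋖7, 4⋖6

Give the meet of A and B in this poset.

Answer: A∧B = 3

Work:
{x : x⊑A ∧ x⊑B} = {0,2,3}  (A=5, B=7)
  0 ⊑ 3
  2 ⊑ 3
  3 ⊑ 3
glb = 3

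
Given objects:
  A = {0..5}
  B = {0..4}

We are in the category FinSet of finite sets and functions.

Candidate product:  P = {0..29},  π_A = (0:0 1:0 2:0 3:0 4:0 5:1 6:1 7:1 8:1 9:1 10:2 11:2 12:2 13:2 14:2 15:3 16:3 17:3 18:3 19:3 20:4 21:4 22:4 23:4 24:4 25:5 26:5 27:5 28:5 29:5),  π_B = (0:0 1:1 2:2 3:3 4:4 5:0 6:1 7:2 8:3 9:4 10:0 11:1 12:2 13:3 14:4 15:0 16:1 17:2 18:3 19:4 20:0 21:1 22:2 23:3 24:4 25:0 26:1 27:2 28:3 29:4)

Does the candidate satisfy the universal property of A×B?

Answer: VALID PRODUCT

Derivation:
|A|·|B| = 6·5 = 30;  |P| = 30
Check the pairing map k ↦ (π_A(k), π_B(k)):
  0 : (0,0)
  1 : (0,1)
  2 : (0,2)
  3 : (0,3)
  4 : (0,4)
  5 : (1,0)
  6 : (1,1)
  7 : (1,2)
  8 : (1,3)
  9 : (1,4)
  10 : (2,0)
  11 : (2,1)
  12 : (2,2)
  13 : (2,3)
  14 : (2,4)
  15 : (3,0)
  16 : (3,1)
  17 : (3,2)
  18 : (3,3)
  19 : (3,4)
  20 : (4,0)
  21 : (4,1)
  22 : (4,2)
  23 : (4,3)
  24 : (4,4)
  25 : (5,0)
  26 : (5,1)
  27 : (5,2)
  28 : (5,3)
  29 : (5,4)
distinct pairs in image: 30 / 30 needed
  → bijection onto A×B; projections well-typed.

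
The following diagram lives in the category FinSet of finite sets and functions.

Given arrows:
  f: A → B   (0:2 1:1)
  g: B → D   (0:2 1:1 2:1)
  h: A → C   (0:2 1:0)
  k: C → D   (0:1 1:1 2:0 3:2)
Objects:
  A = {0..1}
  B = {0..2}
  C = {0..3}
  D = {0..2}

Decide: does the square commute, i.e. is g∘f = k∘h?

Path 1 = f;g:
  0 f→2 g→1
  1 f→1 g→1
  result₁ = (0:1 1:1)
Path 2 = h;k:
  0 h→2 k→0
  1 h→0 k→1
  result₂ = (0:0 1:1)
Equal? NO — does not commute

Answer: DOES NOT COMMUTE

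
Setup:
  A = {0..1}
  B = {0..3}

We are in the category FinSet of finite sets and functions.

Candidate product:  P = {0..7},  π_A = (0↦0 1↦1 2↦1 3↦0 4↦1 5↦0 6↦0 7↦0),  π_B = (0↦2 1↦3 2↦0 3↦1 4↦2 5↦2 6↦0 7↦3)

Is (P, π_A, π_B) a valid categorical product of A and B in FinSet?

Answer: NOT A VALID PRODUCT — duplicate pair at indices 0,5

Derivation:
|A|·|B| = 2·4 = 8;  |P| = 8
Check the pairing map k ↦ (π_A(k), π_B(k)):
  0 ↦ (0,2)
  1 ↦ (1,3)
  2 ↦ (1,0)
  3 ↦ (0,1)
  4 ↦ (1,2)
  5 ↦ (0,2)  ✗ repeats pair of k=0
  6 ↦ (0,0)
  7 ↦ (0,3)
distinct pairs in image: 7 / 8 needed
  → (0,2) hit at k=0 and k=5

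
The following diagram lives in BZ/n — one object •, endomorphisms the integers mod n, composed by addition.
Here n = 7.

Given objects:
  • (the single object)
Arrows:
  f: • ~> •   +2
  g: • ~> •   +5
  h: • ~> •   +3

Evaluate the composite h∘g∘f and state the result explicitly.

  0 +2≡2 +5≡0 +3≡3  (mod 7)
⟦path⟧: +3

Answer: +3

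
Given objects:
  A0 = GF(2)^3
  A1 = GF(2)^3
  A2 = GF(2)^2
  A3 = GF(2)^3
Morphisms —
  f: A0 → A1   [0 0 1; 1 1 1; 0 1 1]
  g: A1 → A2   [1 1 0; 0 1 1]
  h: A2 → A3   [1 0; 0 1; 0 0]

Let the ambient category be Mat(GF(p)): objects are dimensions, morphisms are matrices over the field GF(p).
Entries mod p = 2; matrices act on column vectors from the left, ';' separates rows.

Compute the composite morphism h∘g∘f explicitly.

Answer: [1 1 0; 1 0 0; 0 0 0]

Trace:
  e0=⟨1,0,0⟩ f→⟨0,1,0⟩ g→⟨1,1⟩ h→⟨1,1,0⟩
  e1=⟨0,1,0⟩ f→⟨0,1,1⟩ g→⟨1,0⟩ h→⟨1,0,0⟩
  e2=⟨0,0,1⟩ f→⟨1,1,1⟩ g→⟨0,0⟩ h→⟨0,0,0⟩
composite: [1 1 0; 1 0 0; 0 0 0]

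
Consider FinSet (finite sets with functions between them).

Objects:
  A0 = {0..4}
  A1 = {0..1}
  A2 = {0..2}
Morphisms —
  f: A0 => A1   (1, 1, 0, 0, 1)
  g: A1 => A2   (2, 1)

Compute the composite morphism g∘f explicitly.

  0 f=>1 g=>1
  1 f=>1 g=>1
  2 f=>0 g=>2
  3 f=>0 g=>2
  4 f=>1 g=>1
composite: (1, 1, 2, 2, 1)

Answer: (1, 1, 2, 2, 1)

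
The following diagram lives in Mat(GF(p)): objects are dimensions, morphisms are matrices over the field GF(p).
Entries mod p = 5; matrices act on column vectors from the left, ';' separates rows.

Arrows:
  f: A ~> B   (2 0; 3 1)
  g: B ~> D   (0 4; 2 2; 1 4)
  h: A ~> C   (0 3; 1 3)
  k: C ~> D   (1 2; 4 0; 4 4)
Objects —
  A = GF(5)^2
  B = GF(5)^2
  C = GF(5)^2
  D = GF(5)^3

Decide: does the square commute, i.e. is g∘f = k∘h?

Answer: COMMUTES

Derivation:
1) trace f;g:
  e0=⟨1,0⟩ f~>⟨2,3⟩ g~>⟨2,0,4⟩
  e1=⟨0,1⟩ f~>⟨0,1⟩ g~>⟨4,2,4⟩
  composite₁ = (2 4; 0 2; 4 4)
2) trace h;k:
  e0=⟨1,0⟩ h~>⟨0,1⟩ k~>⟨2,0,4⟩
  e1=⟨0,1⟩ h~>⟨3,3⟩ k~>⟨4,2,4⟩
  composite₂ = (2 4; 0 2; 4 4)
Equal? YES — commutes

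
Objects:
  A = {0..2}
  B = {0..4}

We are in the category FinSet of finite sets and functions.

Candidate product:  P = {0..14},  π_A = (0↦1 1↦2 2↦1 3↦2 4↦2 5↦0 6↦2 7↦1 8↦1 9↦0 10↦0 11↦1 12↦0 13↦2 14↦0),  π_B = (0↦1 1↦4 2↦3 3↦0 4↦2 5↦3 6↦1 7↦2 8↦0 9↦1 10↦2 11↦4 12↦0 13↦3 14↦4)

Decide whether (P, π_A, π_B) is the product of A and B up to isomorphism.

|A|·|B| = 3·5 = 15;  |P| = 15
Check the pairing map k ↦ (π_A(k), π_B(k)):
  0 ↦ (1,1)
  1 ↦ (2,4)
  2 ↦ (1,3)
  3 ↦ (2,0)
  4 ↦ (2,2)
  5 ↦ (0,3)
  6 ↦ (2,1)
  7 ↦ (1,2)
  8 ↦ (1,0)
  9 ↦ (0,1)
  10 ↦ (0,2)
  11 ↦ (1,4)
  12 ↦ (0,0)
  13 ↦ (2,3)
  14 ↦ (0,4)
distinct pairs in image: 15 / 15 needed
  → bijection onto A×B; projections well-typed.

Answer: VALID PRODUCT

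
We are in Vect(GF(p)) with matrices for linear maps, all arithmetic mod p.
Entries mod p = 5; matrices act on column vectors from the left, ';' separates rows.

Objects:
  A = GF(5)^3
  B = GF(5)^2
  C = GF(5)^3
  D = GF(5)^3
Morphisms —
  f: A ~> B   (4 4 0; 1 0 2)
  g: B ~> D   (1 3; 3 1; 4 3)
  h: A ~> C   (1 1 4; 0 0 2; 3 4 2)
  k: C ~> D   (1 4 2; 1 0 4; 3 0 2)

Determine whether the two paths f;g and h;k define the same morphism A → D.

Answer: COMMUTES

Work:
Path 1 = f;g:
  e0=[1,0,0] f~>[4,1] g~>[2,3,4]
  e1=[0,1,0] f~>[4,0] g~>[4,2,1]
  e2=[0,0,1] f~>[0,2] g~>[1,2,1]
  result₁ = (2 4 1; 3 2 2; 4 1 1)
Path 2 = h;k:
  e0=[1,0,0] h~>[1,0,3] k~>[2,3,4]
  e1=[0,1,0] h~>[1,0,4] k~>[4,2,1]
  e2=[0,0,1] h~>[4,2,2] k~>[1,2,1]
  result₂ = (2 4 1; 3 2 2; 4 1 1)
Equal? equal; square commutes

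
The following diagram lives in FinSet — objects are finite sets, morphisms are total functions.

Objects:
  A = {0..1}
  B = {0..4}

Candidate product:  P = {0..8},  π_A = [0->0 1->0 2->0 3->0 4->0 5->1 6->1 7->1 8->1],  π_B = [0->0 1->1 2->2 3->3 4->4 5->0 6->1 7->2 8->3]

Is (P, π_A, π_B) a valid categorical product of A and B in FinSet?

Answer: NOT A VALID PRODUCT — |P|=9 ≠ |A|·|B|=10

Work:
|A|·|B| = 2·5 = 10;  |P| = 9
  → cardinalities differ; no bijection possible.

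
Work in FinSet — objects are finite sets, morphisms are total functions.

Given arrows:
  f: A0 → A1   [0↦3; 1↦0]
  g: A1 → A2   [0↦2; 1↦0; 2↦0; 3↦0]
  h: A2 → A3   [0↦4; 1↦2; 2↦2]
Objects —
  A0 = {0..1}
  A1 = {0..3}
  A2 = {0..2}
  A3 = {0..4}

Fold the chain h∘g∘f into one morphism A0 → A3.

Answer: [0↦4; 1↦2]

Derivation:
  0 f→3 g→0 h→4
  1 f→0 g→2 h→2
⟦path⟧: [0↦4; 1↦2]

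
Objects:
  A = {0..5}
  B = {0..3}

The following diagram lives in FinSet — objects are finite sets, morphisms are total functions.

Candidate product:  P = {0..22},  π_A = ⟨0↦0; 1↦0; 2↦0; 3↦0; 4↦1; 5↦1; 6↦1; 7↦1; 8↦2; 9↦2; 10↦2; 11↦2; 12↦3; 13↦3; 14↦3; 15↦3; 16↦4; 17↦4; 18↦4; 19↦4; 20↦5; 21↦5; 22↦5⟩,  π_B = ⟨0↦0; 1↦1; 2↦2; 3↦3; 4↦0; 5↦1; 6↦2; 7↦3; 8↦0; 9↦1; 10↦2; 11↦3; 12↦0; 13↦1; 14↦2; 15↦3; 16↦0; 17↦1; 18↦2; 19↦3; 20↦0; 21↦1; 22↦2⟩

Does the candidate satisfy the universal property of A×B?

|A|·|B| = 6·4 = 24;  |P| = 23
  → cardinalities differ; no bijection possible.

Answer: NOT A VALID PRODUCT — |P|=23 ≠ |A|·|B|=24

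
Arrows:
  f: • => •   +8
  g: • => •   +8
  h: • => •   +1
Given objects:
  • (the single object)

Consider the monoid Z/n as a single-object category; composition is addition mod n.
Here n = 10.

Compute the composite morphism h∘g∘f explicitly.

  0 +8≡8 +8≡6 +1≡7  (mod 10)
⟦path⟧: +7

Answer: +7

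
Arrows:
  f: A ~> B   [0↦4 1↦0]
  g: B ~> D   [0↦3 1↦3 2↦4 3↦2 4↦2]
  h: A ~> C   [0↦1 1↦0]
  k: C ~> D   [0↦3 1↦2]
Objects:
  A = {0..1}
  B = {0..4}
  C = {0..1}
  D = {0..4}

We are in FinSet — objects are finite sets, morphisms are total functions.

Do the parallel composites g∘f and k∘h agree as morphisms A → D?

Along f;g (path 1):
  0 f~>4 g~>2
  1 f~>0 g~>3
  result₁ = [0↦2 1↦3]
Along h;k (path 2):
  0 h~>1 k~>2
  1 h~>0 k~>3
  result₂ = [0↦2 1↦3]
Equal? same morphism ✓

Answer: COMMUTES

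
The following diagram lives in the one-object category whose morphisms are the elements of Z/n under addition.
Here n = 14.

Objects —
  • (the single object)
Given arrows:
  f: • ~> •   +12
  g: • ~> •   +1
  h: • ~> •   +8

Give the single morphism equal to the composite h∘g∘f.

Answer: +7

Derivation:
  0 +12≡12 +1≡13 +8≡7  (mod 14)
result: +7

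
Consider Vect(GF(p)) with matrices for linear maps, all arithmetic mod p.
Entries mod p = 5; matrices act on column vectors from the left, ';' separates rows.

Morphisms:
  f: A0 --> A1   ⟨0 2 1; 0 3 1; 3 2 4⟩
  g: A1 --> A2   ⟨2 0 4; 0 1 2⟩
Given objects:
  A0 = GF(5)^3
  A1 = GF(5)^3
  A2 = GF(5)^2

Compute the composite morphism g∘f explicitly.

Answer: ⟨2 2 3; 1 2 4⟩

Work:
  e0=[1,0,0] f-->[0,0,3] g-->[2,1]
  e1=[0,1,0] f-->[2,3,2] g-->[2,2]
  e2=[0,0,1] f-->[1,1,4] g-->[3,4]
result: ⟨2 2 3; 1 2 4⟩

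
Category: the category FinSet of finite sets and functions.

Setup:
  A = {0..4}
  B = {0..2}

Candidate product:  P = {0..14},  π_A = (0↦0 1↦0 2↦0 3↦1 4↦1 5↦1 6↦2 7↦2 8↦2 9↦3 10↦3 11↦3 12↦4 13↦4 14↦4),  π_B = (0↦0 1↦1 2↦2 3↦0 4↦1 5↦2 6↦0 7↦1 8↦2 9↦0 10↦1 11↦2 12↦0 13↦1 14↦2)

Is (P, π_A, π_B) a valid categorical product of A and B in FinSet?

|A|·|B| = 5·3 = 15;  |P| = 15
Check the pairing map k ↦ (π_A(k), π_B(k)):
  0 ↦ (0,0)
  1 ↦ (0,1)
  2 ↦ (0,2)
  3 ↦ (1,0)
  4 ↦ (1,1)
  5 ↦ (1,2)
  6 ↦ (2,0)
  7 ↦ (2,1)
  8 ↦ (2,2)
  9 ↦ (3,0)
  10 ↦ (3,1)
  11 ↦ (3,2)
  12 ↦ (4,0)
  13 ↦ (4,1)
  14 ↦ (4,2)
distinct pairs in image: 15 / 15 needed
  → bijection onto A×B; projections well-typed.

Answer: VALID PRODUCT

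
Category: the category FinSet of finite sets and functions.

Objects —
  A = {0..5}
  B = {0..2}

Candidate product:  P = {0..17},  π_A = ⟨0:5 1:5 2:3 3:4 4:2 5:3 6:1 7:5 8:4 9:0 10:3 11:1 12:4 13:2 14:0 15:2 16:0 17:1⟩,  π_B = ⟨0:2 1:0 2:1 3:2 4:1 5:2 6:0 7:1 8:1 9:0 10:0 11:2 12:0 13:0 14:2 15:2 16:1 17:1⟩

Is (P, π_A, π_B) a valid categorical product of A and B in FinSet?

|A|·|B| = 6·3 = 18;  |P| = 18
Check the pairing map k ↦ (π_A(k), π_B(k)):
  0 : (5,2)
  1 : (5,0)
  2 : (3,1)
  3 : (4,2)
  4 : (2,1)
  5 : (3,2)
  6 : (1,0)
  7 : (5,1)
  8 : (4,1)
  9 : (0,0)
  10 : (3,0)
  11 : (1,2)
  12 : (4,0)
  13 : (2,0)
  14 : (0,2)
  15 : (2,2)
  16 : (0,1)
  17 : (1,1)
distinct pairs in image: 18 / 18 needed
  → bijection onto A×B; projections well-typed.

Answer: VALID PRODUCT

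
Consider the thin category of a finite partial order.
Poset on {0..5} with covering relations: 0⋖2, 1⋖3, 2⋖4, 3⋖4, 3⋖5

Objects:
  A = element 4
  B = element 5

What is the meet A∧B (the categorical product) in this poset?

Answer: A∧B = 3

Trace:
Lower bounds of A=4 and B=5: {1,3}
  1 <= 3
  3 <= 3
glb = 3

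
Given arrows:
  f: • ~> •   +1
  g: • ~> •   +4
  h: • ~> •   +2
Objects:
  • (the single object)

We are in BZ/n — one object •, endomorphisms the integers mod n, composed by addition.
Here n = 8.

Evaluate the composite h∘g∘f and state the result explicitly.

  0 +1≡1 +4≡5 +2≡7  (mod 8)
composite: +7

Answer: +7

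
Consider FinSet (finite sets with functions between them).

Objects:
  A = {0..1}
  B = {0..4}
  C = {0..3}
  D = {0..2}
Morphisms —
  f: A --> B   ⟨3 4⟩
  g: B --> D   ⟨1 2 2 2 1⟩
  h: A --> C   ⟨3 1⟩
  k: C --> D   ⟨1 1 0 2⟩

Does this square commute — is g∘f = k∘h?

Along f;g (path 1):
  0 f-->3 g-->2
  1 f-->4 g-->1
  result₁ = ⟨2 1⟩
Along h;k (path 2):
  0 h-->3 k-->2
  1 h-->1 k-->1
  result₂ = ⟨2 1⟩
Equal? same morphism ✓

Answer: COMMUTES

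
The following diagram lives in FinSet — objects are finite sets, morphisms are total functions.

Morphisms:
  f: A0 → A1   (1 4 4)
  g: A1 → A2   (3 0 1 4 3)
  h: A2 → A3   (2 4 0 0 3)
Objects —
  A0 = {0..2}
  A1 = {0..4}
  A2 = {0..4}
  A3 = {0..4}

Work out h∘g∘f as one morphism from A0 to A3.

  0 f→1 g→0 h→2
  1 f→4 g→3 h→0
  2 f→4 g→3 h→0
result: (2 0 0)

Answer: (2 0 0)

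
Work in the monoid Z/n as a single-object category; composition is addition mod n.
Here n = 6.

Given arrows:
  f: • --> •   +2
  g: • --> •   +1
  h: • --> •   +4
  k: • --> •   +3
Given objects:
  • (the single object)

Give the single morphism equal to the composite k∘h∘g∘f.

  0 +2≡2 +1≡3 +4≡1 +3≡4  (mod 6)
result: +4

Answer: +4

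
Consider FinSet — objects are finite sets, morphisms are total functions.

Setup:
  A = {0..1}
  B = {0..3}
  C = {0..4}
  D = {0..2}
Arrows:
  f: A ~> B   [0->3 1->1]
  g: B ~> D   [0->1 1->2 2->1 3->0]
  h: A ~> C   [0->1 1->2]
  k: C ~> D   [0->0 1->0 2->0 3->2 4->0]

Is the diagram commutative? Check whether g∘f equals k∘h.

Answer: DOES NOT COMMUTE

Work:
1) trace f;g:
  0 f~>3 g~>0
  1 f~>1 g~>2
  result₁ = [0->0 1->2]
2) trace h;k:
  0 h~>1 k~>0
  1 h~>2 k~>0
  result₂ = [0->0 1->0]
Equal? NO — does not commute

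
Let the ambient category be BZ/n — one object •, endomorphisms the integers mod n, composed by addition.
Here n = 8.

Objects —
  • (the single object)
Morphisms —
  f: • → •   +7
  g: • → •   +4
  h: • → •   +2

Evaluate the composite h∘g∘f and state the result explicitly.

  0 +7≡7 +4≡3 +2≡5  (mod 8)
composite: +5

Answer: +5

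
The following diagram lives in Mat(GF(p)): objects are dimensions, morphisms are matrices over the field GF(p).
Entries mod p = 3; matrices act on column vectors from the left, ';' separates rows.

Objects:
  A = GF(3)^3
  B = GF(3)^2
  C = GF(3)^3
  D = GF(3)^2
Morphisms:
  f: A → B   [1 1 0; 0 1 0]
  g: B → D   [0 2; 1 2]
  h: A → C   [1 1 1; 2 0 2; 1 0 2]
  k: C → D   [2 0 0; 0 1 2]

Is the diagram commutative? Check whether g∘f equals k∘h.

Along f;g (path 1):
  e0=[1,0,0] f→[1,0] g→[0,1]
  e1=[0,1,0] f→[1,1] g→[2,0]
  e2=[0,0,1] f→[0,0] g→[0,0]
  result₁ = [0 2 0; 1 0 0]
Along h;k (path 2):
  e0=[1,0,0] h→[1,2,1] k→[2,1]
  e1=[0,1,0] h→[1,0,0] k→[2,0]
  e2=[0,0,1] h→[1,2,2] k→[2,0]
  result₂ = [2 2 2; 1 0 0]
Equal? distinct morphisms ✗

Answer: DOES NOT COMMUTE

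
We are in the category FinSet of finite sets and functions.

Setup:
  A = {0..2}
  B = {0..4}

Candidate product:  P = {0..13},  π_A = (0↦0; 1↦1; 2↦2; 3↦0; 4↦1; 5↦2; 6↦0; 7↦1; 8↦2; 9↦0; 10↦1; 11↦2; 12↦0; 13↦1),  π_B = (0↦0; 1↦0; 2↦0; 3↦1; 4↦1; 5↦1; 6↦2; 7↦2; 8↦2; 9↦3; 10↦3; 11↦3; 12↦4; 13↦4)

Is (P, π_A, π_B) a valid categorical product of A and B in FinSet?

Answer: NOT A VALID PRODUCT — |P|=14 ≠ |A|·|B|=15

Derivation:
|A|·|B| = 3·5 = 15;  |P| = 14
  → cardinalities differ; no bijection possible.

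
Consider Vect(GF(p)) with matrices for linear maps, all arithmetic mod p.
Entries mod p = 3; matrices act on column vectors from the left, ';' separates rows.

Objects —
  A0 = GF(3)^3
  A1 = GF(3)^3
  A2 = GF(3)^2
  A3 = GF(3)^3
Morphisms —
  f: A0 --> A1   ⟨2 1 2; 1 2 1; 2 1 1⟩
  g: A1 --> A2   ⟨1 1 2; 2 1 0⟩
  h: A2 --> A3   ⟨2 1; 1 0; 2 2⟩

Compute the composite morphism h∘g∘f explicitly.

Answer: ⟨1 2 0; 1 2 2; 0 0 2⟩

Trace:
  e0=(1,0,0) f-->(2,1,2) g-->(1,2) h-->(1,1,0)
  e1=(0,1,0) f-->(1,2,1) g-->(2,1) h-->(2,2,0)
  e2=(0,0,1) f-->(2,1,1) g-->(2,2) h-->(0,2,2)
⟦path⟧: ⟨1 2 0; 1 2 2; 0 0 2⟩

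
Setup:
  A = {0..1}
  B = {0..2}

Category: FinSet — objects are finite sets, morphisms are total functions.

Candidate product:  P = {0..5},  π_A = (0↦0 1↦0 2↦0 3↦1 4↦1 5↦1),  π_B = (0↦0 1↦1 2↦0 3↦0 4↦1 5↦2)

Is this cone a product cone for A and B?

Answer: NOT A VALID PRODUCT — duplicate pair at indices 0,2

Trace:
|A|·|B| = 2·3 = 6;  |P| = 6
Check the pairing map k ↦ (π_A(k), π_B(k)):
  0 ↦ (0,0)
  1 ↦ (0,1)
  2 ↦ (0,0)  ✗ repeats pair of k=0
  3 ↦ (1,0)
  4 ↦ (1,1)
  5 ↦ (1,2)
distinct pairs in image: 5 / 6 needed
  → (0,0) hit at k=0 and k=2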